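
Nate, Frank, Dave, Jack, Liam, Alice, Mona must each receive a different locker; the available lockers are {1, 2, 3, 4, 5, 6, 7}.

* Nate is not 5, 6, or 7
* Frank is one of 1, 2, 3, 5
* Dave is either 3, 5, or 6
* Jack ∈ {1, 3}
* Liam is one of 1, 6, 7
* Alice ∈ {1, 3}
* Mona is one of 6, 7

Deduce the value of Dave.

5

The 7 variables together cover exactly {1, 2, 3, 4, 5, 6, 7} — 7 values for 7 variables — and 4 appears only in Nate's list, so Nate = 4.
The 6 still-open variables draw from only 6 values {1, 2, 3, 5, 6, 7}, so each is used; only Frank can be 2, hence Frank = 2.
The 5 still-open variables together cover exactly {1, 3, 5, 6, 7} — 5 values for 5 variables — and 5 appears only in Dave's list, so Dave = 5.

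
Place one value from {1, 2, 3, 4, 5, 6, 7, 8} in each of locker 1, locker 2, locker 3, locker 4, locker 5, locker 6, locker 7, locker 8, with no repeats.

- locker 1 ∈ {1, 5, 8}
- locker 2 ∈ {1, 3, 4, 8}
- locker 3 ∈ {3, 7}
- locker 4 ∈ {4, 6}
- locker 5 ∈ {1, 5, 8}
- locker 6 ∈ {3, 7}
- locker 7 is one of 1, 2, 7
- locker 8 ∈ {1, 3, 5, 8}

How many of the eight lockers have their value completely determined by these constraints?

3

The 8 variables together cover exactly {1, 2, 3, 4, 5, 6, 7, 8} — 8 values for 8 variables — and 2 appears only in locker 7's list, so locker 7 = 2.
The 7 still-open variables draw from only 7 values {1, 3, 4, 5, 6, 7, 8}, so each is used; only locker 4 can be 6, hence locker 4 = 6.
Among the 6 still-open variables, 4 fits only locker 2 (and all 6 values in {1, 3, 4, 5, 7, 8} must be used), so locker 2 = 4.
locker 3 and locker 6 between them cover only {3, 7} — a naked pair. Remove those values from locker 8.
Determined: locker 2=4, locker 4=6, locker 7=2. The other lockers each still have more than one consistent value. That makes 3.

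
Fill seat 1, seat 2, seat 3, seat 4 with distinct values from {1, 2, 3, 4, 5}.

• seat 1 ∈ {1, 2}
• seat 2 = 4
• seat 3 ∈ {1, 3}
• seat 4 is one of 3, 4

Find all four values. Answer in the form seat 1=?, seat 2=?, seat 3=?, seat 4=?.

seat 2 must be 4 (only option left). Strike 4 from seat 4.
seat 4 must be 3 (only option left). Strike 3 from seat 3.
seat 3 must be 1 (only option left). So seat 1 can't be 1.
seat 1 has just one choice, so seat 1 = 2.

seat 1=2, seat 2=4, seat 3=1, seat 4=3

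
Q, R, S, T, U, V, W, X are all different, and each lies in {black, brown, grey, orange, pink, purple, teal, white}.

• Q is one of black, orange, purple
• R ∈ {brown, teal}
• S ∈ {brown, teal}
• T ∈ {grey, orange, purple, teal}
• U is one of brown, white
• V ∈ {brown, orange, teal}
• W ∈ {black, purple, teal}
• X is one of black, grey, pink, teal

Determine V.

Among the 8 variables, pink fits only X (and all 8 values in {black, brown, grey, orange, pink, purple, teal, white} must be used), so X = pink.
The 7 still-open variables together cover exactly {black, brown, grey, orange, purple, teal, white} — 7 values for 7 variables — and grey appears only in T's list, so T = grey.
The 6 still-open variables draw from only 6 values {black, brown, orange, purple, teal, white}, so each is used; only U can be white, hence U = white.
R and S between them cover only {brown, teal} — a naked pair. Remove those values from V, W.
So V = orange.

orange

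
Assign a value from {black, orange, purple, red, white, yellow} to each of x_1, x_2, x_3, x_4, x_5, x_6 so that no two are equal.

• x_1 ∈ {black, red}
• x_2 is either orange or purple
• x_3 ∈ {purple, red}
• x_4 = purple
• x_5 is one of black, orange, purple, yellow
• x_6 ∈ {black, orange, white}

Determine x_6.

x_4 has just one choice, so x_4 = purple. Remove purple from x_2, x_3, x_5.
x_2 has just one choice, so x_2 = orange. So x_5, x_6 can't be orange.
x_3 must be red (only option left). Eliminate red elsewhere: x_1.
x_1 must be black (only option left). Eliminate black elsewhere: x_5, x_6.
So x_6 = white.

white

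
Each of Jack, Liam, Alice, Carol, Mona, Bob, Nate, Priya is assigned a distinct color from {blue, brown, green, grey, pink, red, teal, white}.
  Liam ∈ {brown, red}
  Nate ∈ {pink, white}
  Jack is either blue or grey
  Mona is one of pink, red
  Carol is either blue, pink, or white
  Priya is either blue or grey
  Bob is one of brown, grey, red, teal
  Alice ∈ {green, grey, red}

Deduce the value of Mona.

The 8 variables together cover exactly {blue, brown, green, grey, pink, red, teal, white} — 8 values for 8 variables — and green appears only in Alice's list, so Alice = green.
Among the 7 still-open variables, teal fits only Bob (and all 7 values in {blue, brown, grey, pink, red, teal, white} must be used), so Bob = teal.
The 6 still-open variables together cover exactly {blue, brown, grey, pink, red, white} — 6 values for 6 variables — and brown appears only in Liam's list, so Liam = brown.
The 5 still-open variables draw from only 5 values {blue, grey, pink, red, white}, so each is used; only Mona can be red, hence Mona = red.

red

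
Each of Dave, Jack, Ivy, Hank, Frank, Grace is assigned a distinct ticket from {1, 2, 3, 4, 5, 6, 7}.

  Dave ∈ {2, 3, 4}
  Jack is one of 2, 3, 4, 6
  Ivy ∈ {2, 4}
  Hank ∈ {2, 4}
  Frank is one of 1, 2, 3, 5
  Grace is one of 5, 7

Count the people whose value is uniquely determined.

Ivy and Hank share exactly the 2 values {2, 4}; by pigeonhole those values go to them, so strike 2, 4 from Dave, Jack, Frank.
Dave must be 3 (only option left). Strike 3 from Jack, Frank.
Jack has just one choice, so Jack = 6.
Determined: Dave=3, Jack=6. The other people each still have more than one consistent value. That makes 2.

2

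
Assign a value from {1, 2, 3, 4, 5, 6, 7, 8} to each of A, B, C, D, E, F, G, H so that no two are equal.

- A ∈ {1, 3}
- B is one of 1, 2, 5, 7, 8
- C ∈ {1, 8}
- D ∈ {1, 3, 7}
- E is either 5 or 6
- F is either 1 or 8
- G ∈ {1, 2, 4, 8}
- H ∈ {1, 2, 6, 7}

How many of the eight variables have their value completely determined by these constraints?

3

The 8 variables draw from only 8 values {1, 2, 3, 4, 5, 6, 7, 8}, so each is used; only G can be 4, hence G = 4.
The 2 variables C and F are confined to {1, 8}, which locks those values in; drop them from A, B, D, H.
That leaves A = 3. So D can't be 3.
D's domain is down to {7}, so D = 7. Remove 7 from B, H.
Determined: A=3, D=7, G=4. The other variables each still have more than one consistent value. That makes 3.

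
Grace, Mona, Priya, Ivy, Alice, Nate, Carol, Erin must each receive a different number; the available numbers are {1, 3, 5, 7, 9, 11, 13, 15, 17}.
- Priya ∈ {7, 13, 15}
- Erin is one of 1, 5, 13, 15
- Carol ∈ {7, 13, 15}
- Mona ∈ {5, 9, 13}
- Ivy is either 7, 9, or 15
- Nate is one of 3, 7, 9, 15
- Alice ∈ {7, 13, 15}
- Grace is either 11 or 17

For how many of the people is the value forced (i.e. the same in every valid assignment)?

Priya, Alice, Carol between them cover only {7, 13, 15} — a naked triple. Remove those values from Mona, Ivy, Nate, Erin.
Ivy has just one choice, so Ivy = 9. Eliminate 9 elsewhere: Mona, Nate.
Nate's domain is down to {3}, so Nate = 3.
Mona has just one choice, so Mona = 5. Strike 5 from Erin.
Erin's domain is down to {1}, so Erin = 1.
Determined: Mona=5, Ivy=9, Nate=3, Erin=1. The other people each still have more than one consistent value. That makes 4.

4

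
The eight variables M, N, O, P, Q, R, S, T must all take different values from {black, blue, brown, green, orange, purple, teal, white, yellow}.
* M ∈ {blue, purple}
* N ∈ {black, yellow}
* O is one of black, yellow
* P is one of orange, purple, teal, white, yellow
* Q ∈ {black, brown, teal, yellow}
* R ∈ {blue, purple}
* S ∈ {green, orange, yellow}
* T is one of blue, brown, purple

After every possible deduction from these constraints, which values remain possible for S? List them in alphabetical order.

green, orange

The 2 variables M and R are confined to {blue, purple}, which locks those values in; drop them from P, T.
T must be brown (only option left). Eliminate brown elsewhere: Q.
N and O share exactly the 2 values {black, yellow}; by pigeonhole those values go to them, so strike black, yellow from P, Q, S.
That leaves Q = teal. Remove teal from P.
No further eliminations apply; S can still be any of green, orange.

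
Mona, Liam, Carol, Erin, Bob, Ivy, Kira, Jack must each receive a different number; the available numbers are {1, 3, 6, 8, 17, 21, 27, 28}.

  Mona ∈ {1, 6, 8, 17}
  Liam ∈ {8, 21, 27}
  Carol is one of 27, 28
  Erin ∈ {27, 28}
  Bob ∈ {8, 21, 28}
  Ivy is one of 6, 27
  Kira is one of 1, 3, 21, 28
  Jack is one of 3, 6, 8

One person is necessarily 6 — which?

Ivy

The 8 variables draw from only 8 values {1, 3, 6, 8, 17, 21, 27, 28}, so each is used; only Mona can be 17, hence Mona = 17.
Among the 7 still-open variables, 1 fits only Kira (and all 7 values in {1, 3, 6, 8, 21, 27, 28} must be used), so Kira = 1.
The 6 still-open variables draw from only 6 values {3, 6, 8, 21, 27, 28}, so each is used; only Jack can be 3, hence Jack = 3.
The 5 still-open variables together cover exactly {6, 8, 21, 27, 28} — 5 values for 5 variables — and 6 appears only in Ivy's list, so Ivy = 6.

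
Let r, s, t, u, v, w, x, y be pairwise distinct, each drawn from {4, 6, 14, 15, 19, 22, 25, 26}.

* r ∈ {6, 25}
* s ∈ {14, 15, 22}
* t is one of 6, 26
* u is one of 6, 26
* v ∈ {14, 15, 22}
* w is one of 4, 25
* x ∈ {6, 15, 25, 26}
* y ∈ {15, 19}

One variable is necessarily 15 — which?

x

The 8 variables together cover exactly {4, 6, 14, 15, 19, 22, 25, 26} — 8 values for 8 variables — and 4 appears only in w's list, so w = 4.
The 7 still-open variables draw from only 7 values {6, 14, 15, 19, 22, 25, 26}, so each is used; only y can be 19, hence y = 19.
t and u share exactly the 2 values {6, 26}; by pigeonhole those values go to them, so strike 6, 26 from r, x.
r has just one choice, so r = 25. Strike 25 from x.
So 15 goes to x.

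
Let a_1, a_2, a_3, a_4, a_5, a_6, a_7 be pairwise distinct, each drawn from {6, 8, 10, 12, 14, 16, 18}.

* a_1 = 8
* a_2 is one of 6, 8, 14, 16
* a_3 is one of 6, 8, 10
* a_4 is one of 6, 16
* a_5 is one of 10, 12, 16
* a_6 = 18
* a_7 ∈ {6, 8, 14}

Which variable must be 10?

a_3

a_1's domain is down to {8}, so a_1 = 8. So a_2, a_3, a_7 can't be 8.
a_6 has just one choice, so a_6 = 18.
Among the 5 still-open variables, 12 fits only a_5 (and all 5 values in {6, 10, 12, 14, 16} must be used), so a_5 = 12.
Among the 4 still-open variables, 10 fits only a_3 (and all 4 values in {6, 10, 14, 16} must be used), so a_3 = 10.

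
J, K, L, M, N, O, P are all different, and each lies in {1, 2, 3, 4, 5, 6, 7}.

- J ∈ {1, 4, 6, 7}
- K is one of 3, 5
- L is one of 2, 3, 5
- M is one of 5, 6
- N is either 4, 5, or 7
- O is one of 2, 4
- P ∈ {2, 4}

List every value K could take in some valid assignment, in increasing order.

3, 5

The 7 variables draw from only 7 values {1, 2, 3, 4, 5, 6, 7}, so each is used; only J can be 1, hence J = 1.
The 6 still-open variables together cover exactly {2, 3, 4, 5, 6, 7} — 6 values for 6 variables — and 6 appears only in M's list, so M = 6.
The 5 still-open variables together cover exactly {2, 3, 4, 5, 7} — 5 values for 5 variables — and 7 appears only in N's list, so N = 7.
O and P share exactly the 2 values {2, 4}; by pigeonhole those values go to them, so strike 2, 4 from L.
No further eliminations apply; K can still be any of 3, 5.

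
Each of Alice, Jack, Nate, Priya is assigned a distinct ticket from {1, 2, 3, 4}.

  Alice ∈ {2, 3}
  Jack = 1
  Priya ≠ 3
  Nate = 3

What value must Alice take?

2

Jack must be 1 (only option left). Eliminate 1 elsewhere: Priya.
Nate must be 3 (only option left). Strike 3 from Alice.
So Alice = 2.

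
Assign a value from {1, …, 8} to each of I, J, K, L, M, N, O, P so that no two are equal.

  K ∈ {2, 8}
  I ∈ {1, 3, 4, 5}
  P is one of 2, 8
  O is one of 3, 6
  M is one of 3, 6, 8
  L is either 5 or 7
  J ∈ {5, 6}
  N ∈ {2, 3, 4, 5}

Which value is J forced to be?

The 8 variables draw from only 8 values {1, 2, 3, 4, 5, 6, 7, 8}, so each is used; only I can be 1, hence I = 1.
The 7 still-open variables together cover exactly {2, 3, 4, 5, 6, 7, 8} — 7 values for 7 variables — and 4 appears only in N's list, so N = 4.
The 6 still-open variables together cover exactly {2, 3, 5, 6, 7, 8} — 6 values for 6 variables — and 7 appears only in L's list, so L = 7.
Among the 5 still-open variables, 5 fits only J (and all 5 values in {2, 3, 5, 6, 8} must be used), so J = 5.

5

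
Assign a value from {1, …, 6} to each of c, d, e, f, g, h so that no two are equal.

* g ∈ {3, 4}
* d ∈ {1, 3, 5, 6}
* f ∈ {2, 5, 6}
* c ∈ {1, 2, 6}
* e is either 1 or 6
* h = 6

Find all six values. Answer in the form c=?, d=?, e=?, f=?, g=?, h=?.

h has just one choice, so h = 6. Remove 6 from c, d, e, f.
That leaves e = 1. So c, d can't be 1.
c's domain is down to {2}, so c = 2. Eliminate 2 elsewhere: f.
f has just one choice, so f = 5. So d can't be 5.
d's domain is down to {3}, so d = 3. Eliminate 3 elsewhere: g.
g's domain is down to {4}, so g = 4.

c=2, d=3, e=1, f=5, g=4, h=6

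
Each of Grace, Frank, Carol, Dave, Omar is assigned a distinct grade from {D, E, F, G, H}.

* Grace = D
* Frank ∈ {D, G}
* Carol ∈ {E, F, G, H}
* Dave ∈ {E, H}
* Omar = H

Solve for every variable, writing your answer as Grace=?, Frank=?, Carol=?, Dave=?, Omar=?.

Grace=D, Frank=G, Carol=F, Dave=E, Omar=H

Grace's domain is down to {D}, so Grace = D. So Frank can't be D.
Frank must be G (only option left). Remove G from Carol.
That leaves Omar = H. Strike H from Carol, Dave.
Dave's domain is down to {E}, so Dave = E. So Carol can't be E.
That leaves Carol = F.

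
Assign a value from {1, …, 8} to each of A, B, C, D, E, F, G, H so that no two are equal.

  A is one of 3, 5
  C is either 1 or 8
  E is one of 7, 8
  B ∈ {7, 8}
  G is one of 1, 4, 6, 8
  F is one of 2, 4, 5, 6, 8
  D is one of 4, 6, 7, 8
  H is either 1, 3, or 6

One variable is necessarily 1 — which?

The 8 variables draw from only 8 values {1, 2, 3, 4, 5, 6, 7, 8}, so each is used; only F can be 2, hence F = 2.
The 7 still-open variables draw from only 7 values {1, 3, 4, 5, 6, 7, 8}, so each is used; only A can be 5, hence A = 5.
The 6 still-open variables together cover exactly {1, 3, 4, 6, 7, 8} — 6 values for 6 variables — and 3 appears only in H's list, so H = 3.
B and E between them cover only {7, 8} — a naked pair. Remove those values from C, D, G.
So 1 goes to C.

C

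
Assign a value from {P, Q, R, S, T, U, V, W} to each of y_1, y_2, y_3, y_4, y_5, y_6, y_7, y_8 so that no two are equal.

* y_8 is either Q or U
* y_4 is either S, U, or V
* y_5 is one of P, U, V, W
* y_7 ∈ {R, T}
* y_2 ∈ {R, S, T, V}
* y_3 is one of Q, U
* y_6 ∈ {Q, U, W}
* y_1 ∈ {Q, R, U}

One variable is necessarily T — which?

y_7

Among the 8 variables, P fits only y_5 (and all 8 values in {P, Q, R, S, T, U, V, W} must be used), so y_5 = P.
Among the 7 still-open variables, W fits only y_6 (and all 7 values in {Q, R, S, T, U, V, W} must be used), so y_6 = W.
y_3 and y_8 between them cover only {Q, U} — a naked pair. Remove those values from y_1, y_4.
y_1 has just one choice, so y_1 = R. Remove R from y_2, y_7.
So T goes to y_7.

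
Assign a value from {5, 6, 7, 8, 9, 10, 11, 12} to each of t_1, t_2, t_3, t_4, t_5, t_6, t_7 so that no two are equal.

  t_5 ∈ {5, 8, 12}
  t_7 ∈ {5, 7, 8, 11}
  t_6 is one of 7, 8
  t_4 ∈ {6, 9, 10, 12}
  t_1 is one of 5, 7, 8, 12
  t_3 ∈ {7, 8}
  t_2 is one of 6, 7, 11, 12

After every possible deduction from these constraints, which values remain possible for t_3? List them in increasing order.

The 2 variables t_3 and t_6 are confined to {7, 8}, which locks those values in; drop them from t_1, t_2, t_5, t_7.
t_1 and t_5 share exactly the 2 values {5, 12}; by pigeonhole those values go to them, so strike 5, 12 from t_2, t_4, t_7.
t_7 must be 11 (only option left). Remove 11 from t_2.
t_2 must be 6 (only option left). Eliminate 6 elsewhere: t_4.
No further eliminations apply; t_3 can still be any of 7, 8.

7, 8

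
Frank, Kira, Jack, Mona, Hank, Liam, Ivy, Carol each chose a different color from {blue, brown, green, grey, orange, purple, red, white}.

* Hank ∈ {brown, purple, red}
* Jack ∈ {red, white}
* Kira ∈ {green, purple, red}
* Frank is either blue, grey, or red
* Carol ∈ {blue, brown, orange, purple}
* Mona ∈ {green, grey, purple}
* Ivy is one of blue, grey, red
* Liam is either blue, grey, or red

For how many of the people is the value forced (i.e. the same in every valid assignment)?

Among the 8 variables, orange fits only Carol (and all 8 values in {blue, brown, green, grey, orange, purple, red, white} must be used), so Carol = orange.
The 7 still-open variables together cover exactly {blue, brown, green, grey, purple, red, white} — 7 values for 7 variables — and brown appears only in Hank's list, so Hank = brown.
Among the 6 still-open variables, white fits only Jack (and all 6 values in {blue, green, grey, purple, red, white} must be used), so Jack = white.
The 3 variables Frank, Liam, Ivy are confined to {blue, grey, red}, which locks those values in; drop them from Kira, Mona.
Determined: Jack=white, Hank=brown, Carol=orange. The other people each still have more than one consistent value. That makes 3.

3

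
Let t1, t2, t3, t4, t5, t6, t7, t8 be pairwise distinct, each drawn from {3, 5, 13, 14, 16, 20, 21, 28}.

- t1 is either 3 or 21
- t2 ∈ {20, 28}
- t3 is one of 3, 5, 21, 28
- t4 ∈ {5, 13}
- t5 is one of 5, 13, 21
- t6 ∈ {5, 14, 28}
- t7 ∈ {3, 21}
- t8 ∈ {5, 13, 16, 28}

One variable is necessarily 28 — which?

t3

The 8 variables draw from only 8 values {3, 5, 13, 14, 16, 20, 21, 28}, so each is used; only t6 can be 14, hence t6 = 14.
Among the 7 still-open variables, 16 fits only t8 (and all 7 values in {3, 5, 13, 16, 20, 21, 28} must be used), so t8 = 16.
The 6 still-open variables together cover exactly {3, 5, 13, 20, 21, 28} — 6 values for 6 variables — and 20 appears only in t2's list, so t2 = 20.
The 5 still-open variables draw from only 5 values {3, 5, 13, 21, 28}, so each is used; only t3 can be 28, hence t3 = 28.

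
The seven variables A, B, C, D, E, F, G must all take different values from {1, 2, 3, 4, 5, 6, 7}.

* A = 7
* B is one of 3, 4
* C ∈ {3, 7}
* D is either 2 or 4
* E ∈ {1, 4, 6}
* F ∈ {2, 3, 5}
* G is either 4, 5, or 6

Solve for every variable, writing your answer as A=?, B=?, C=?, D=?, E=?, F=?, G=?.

A's domain is down to {7}, so A = 7. So C can't be 7.
C's domain is down to {3}, so C = 3. So B, F can't be 3.
B's domain is down to {4}, so B = 4. Eliminate 4 elsewhere: D, E, G.
D's domain is down to {2}, so D = 2. Eliminate 2 elsewhere: F.
F must be 5 (only option left). Eliminate 5 elsewhere: G.
That leaves G = 6. Eliminate 6 elsewhere: E.
E's domain is down to {1}, so E = 1.

A=7, B=4, C=3, D=2, E=1, F=5, G=6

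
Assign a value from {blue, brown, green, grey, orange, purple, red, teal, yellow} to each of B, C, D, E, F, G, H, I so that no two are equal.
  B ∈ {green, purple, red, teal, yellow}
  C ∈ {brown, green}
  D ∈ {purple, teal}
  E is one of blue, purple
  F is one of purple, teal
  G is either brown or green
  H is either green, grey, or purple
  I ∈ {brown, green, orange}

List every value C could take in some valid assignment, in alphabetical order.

C and G between them cover only {brown, green} — a naked pair. Remove those values from B, H, I.
I has just one choice, so I = orange.
D and F share exactly the 2 values {purple, teal}; by pigeonhole those values go to them, so strike purple, teal from B, E, H.
E has just one choice, so E = blue.
That leaves H = grey.
No further eliminations apply; C can still be any of brown, green.

brown, green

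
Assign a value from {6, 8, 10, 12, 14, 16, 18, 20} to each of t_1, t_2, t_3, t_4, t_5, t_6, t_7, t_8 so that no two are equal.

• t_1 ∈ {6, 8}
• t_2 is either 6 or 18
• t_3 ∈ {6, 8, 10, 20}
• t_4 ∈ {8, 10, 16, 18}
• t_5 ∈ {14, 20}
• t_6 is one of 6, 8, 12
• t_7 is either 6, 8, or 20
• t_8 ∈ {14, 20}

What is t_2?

18

Among the 8 variables, 12 fits only t_6 (and all 8 values in {6, 8, 10, 12, 14, 16, 18, 20} must be used), so t_6 = 12.
The 7 still-open variables together cover exactly {6, 8, 10, 14, 16, 18, 20} — 7 values for 7 variables — and 16 appears only in t_4's list, so t_4 = 16.
The 6 still-open variables draw from only 6 values {6, 8, 10, 14, 18, 20}, so each is used; only t_3 can be 10, hence t_3 = 10.
The 5 still-open variables together cover exactly {6, 8, 14, 18, 20} — 5 values for 5 variables — and 18 appears only in t_2's list, so t_2 = 18.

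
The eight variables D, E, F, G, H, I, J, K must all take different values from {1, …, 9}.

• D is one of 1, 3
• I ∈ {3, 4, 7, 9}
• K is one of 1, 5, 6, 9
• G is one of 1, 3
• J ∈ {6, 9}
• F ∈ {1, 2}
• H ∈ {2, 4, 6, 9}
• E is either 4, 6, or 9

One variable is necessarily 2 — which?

F

The 8 variables draw from only 8 values {1, 2, 3, 4, 5, 6, 7, 9}, so each is used; only K can be 5, hence K = 5.
The 7 still-open variables together cover exactly {1, 2, 3, 4, 6, 7, 9} — 7 values for 7 variables — and 7 appears only in I's list, so I = 7.
D and G between them cover only {1, 3} — a naked pair. Remove those values from F.
So 2 goes to F.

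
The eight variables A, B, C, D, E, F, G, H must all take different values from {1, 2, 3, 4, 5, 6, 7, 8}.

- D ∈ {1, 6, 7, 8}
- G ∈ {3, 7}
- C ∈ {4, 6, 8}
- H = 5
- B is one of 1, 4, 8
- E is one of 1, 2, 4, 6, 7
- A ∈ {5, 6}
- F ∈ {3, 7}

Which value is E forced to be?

H has just one choice, so H = 5. Strike 5 from A.
A has just one choice, so A = 6. Strike 6 from C, D, E.
Among the 6 still-open variables, 2 fits only E (and all 6 values in {1, 2, 3, 4, 7, 8} must be used), so E = 2.

2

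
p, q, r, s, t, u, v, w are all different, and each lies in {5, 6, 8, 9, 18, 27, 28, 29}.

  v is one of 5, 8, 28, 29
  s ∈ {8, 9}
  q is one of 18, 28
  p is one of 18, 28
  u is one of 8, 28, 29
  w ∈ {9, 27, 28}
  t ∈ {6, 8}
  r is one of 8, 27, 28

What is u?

The 8 variables together cover exactly {5, 6, 8, 9, 18, 27, 28, 29} — 8 values for 8 variables — and 5 appears only in v's list, so v = 5.
Among the 7 still-open variables, 6 fits only t (and all 7 values in {6, 8, 9, 18, 27, 28, 29} must be used), so t = 6.
Among the 6 still-open variables, 29 fits only u (and all 6 values in {8, 9, 18, 27, 28, 29} must be used), so u = 29.

29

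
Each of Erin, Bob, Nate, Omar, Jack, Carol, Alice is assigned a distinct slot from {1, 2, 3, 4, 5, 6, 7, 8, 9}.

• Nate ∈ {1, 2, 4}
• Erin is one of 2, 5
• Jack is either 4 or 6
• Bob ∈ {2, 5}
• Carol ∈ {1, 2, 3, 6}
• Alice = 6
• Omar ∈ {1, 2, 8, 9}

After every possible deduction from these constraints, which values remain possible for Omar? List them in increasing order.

Alice has just one choice, so Alice = 6. So Jack, Carol can't be 6.
Jack's domain is down to {4}, so Jack = 4. So Nate can't be 4.
The 2 variables Erin and Bob are confined to {2, 5}, which locks those values in; drop them from Nate, Omar, Carol.
Nate must be 1 (only option left). Eliminate 1 elsewhere: Omar, Carol.
Carol's domain is down to {3}, so Carol = 3.
No further eliminations apply; Omar can still be any of 8, 9.

8, 9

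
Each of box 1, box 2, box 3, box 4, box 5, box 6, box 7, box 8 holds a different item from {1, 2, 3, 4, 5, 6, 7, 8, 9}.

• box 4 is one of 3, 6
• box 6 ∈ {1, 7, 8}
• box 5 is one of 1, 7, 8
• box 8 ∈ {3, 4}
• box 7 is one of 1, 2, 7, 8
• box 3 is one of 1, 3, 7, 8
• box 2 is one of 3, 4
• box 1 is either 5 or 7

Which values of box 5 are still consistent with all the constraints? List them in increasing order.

The 8 variables together cover exactly {1, 2, 3, 4, 5, 6, 7, 8} — 8 values for 8 variables — and 2 appears only in box 7's list, so box 7 = 2.
The 7 still-open variables together cover exactly {1, 3, 4, 5, 6, 7, 8} — 7 values for 7 variables — and 5 appears only in box 1's list, so box 1 = 5.
The 6 still-open variables together cover exactly {1, 3, 4, 6, 7, 8} — 6 values for 6 variables — and 6 appears only in box 4's list, so box 4 = 6.
box 2 and box 8 share exactly the 2 values {3, 4}; by pigeonhole those values go to them, so strike 3, 4 from box 3.
No further eliminations apply; box 5 can still be any of 1, 7, 8.

1, 7, 8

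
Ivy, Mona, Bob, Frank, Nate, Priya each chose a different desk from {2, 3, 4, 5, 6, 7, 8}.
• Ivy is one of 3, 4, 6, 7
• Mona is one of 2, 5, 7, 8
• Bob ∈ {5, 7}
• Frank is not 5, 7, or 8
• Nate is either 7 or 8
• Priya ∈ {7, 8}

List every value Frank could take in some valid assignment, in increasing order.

The 2 variables Nate and Priya are confined to {7, 8}, which locks those values in; drop them from Ivy, Mona, Bob.
Bob must be 5 (only option left). Strike 5 from Mona.
Mona has just one choice, so Mona = 2. Remove 2 from Frank.
No further eliminations apply; Frank can still be any of 3, 4, 6.

3, 4, 6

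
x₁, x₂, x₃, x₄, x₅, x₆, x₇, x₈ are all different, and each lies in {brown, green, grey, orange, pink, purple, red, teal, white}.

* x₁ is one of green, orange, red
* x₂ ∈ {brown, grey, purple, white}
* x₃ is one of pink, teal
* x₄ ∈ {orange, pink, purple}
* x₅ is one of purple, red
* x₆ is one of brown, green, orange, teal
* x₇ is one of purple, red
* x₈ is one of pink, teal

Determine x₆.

x₃ and x₈ share exactly the 2 values {pink, teal}; by pigeonhole those values go to them, so strike pink, teal from x₄, x₆.
x₅ and x₇ between them cover only {purple, red} — a naked pair. Remove those values from x₁, x₂, x₄.
x₄'s domain is down to {orange}, so x₄ = orange. Remove orange from x₁, x₆.
That leaves x₁ = green. Strike green from x₆.
So x₆ = brown.

brown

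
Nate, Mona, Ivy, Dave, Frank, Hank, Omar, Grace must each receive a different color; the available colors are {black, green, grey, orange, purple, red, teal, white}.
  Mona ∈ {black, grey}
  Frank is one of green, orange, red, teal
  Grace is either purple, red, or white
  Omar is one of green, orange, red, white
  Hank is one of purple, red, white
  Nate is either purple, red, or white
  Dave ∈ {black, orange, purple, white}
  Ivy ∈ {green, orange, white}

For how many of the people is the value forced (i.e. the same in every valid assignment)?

3

Among the 8 variables, grey fits only Mona (and all 8 values in {black, green, grey, orange, purple, red, teal, white} must be used), so Mona = grey.
The 7 still-open variables together cover exactly {black, green, orange, purple, red, teal, white} — 7 values for 7 variables — and black appears only in Dave's list, so Dave = black.
Among the 6 still-open variables, teal fits only Frank (and all 6 values in {green, orange, purple, red, teal, white} must be used), so Frank = teal.
The 3 variables Nate, Hank, Grace are confined to {purple, red, white}, which locks those values in; drop them from Ivy, Omar.
Determined: Mona=grey, Dave=black, Frank=teal. The other people each still have more than one consistent value. That makes 3.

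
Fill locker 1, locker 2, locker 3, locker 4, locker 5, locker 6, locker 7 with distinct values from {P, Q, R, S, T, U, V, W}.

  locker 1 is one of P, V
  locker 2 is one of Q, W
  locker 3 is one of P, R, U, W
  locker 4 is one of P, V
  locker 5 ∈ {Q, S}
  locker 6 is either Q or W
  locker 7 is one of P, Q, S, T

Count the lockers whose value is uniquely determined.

locker 1 and locker 4 between them cover only {P, V} — a naked pair. Remove those values from locker 3, locker 7.
locker 2 and locker 6 between them cover only {Q, W} — a naked pair. Remove those values from locker 3, locker 5, locker 7.
locker 5's domain is down to {S}, so locker 5 = S. Remove S from locker 7.
That leaves locker 7 = T.
Determined: locker 5=S, locker 7=T. The other lockers each still have more than one consistent value. That makes 2.

2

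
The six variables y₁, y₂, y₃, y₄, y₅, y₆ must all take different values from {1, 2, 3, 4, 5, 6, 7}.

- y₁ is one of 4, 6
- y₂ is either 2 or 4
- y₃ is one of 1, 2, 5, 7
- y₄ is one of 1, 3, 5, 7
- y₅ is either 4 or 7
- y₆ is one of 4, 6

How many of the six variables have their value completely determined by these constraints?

2

The 2 variables y₁ and y₆ are confined to {4, 6}, which locks those values in; drop them from y₂, y₅.
y₂ must be 2 (only option left). Strike 2 from y₃.
That leaves y₅ = 7. Eliminate 7 elsewhere: y₃, y₄.
Determined: y₂=2, y₅=7. The other variables each still have more than one consistent value. That makes 2.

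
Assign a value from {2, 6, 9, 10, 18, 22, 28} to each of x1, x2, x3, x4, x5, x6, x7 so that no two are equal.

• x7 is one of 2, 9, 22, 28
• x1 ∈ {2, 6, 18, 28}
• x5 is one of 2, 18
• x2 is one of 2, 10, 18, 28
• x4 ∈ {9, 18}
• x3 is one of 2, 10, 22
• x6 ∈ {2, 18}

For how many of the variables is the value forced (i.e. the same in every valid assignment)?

Among the 7 variables, 6 fits only x1 (and all 7 values in {2, 6, 9, 10, 18, 22, 28} must be used), so x1 = 6.
The 2 variables x5 and x6 are confined to {2, 18}, which locks those values in; drop them from x2, x3, x4, x7.
x4 has just one choice, so x4 = 9. Remove 9 from x7.
Determined: x1=6, x4=9. The other variables each still have more than one consistent value. That makes 2.

2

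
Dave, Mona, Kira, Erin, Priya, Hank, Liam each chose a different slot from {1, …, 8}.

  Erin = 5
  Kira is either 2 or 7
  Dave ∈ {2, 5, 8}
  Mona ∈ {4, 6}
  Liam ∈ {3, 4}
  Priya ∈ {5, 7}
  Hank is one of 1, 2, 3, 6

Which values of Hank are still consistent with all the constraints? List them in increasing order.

Erin's domain is down to {5}, so Erin = 5. Eliminate 5 elsewhere: Dave, Priya.
Priya's domain is down to {7}, so Priya = 7. Eliminate 7 elsewhere: Kira.
Kira has just one choice, so Kira = 2. Eliminate 2 elsewhere: Dave, Hank.
That leaves Dave = 8.
No further eliminations apply; Hank can still be any of 1, 3, 6.

1, 3, 6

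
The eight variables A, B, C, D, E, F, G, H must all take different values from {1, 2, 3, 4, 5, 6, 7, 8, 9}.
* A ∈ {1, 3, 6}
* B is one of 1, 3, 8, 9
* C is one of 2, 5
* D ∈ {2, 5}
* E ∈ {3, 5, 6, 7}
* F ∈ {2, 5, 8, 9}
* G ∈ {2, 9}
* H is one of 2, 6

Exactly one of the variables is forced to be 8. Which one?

Among the 8 variables, 7 fits only E (and all 8 values in {1, 2, 3, 5, 6, 7, 8, 9} must be used), so E = 7.
The 2 variables C and D are confined to {2, 5}, which locks those values in; drop them from F, G, H.
That leaves G = 9. So B, F can't be 9.
So 8 goes to F.

F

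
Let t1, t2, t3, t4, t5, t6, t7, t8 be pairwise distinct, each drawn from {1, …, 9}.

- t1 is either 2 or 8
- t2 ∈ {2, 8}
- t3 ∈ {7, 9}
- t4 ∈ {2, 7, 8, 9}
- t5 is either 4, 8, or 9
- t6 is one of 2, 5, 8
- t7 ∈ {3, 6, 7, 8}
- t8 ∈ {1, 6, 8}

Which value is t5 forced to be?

4

The 2 variables t1 and t2 are confined to {2, 8}, which locks those values in; drop them from t4, t5, t6, t7, t8.
t6 must be 5 (only option left).
The 2 variables t3 and t4 are confined to {7, 9}, which locks those values in; drop them from t5, t7.
So t5 = 4.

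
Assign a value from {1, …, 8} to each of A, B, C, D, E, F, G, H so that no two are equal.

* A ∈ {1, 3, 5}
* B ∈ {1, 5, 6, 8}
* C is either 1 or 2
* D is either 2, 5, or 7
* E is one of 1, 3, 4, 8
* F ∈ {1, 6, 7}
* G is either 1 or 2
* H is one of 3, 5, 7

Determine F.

6

Among the 8 variables, 4 fits only E (and all 8 values in {1, 2, 3, 4, 5, 6, 7, 8} must be used), so E = 4.
The 7 still-open variables together cover exactly {1, 2, 3, 5, 6, 7, 8} — 7 values for 7 variables — and 8 appears only in B's list, so B = 8.
Among the 6 still-open variables, 6 fits only F (and all 6 values in {1, 2, 3, 5, 6, 7} must be used), so F = 6.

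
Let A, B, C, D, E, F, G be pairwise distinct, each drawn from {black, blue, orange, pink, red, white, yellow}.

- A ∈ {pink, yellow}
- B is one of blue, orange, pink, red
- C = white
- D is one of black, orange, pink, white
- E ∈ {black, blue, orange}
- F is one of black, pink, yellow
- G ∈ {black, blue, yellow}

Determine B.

C has just one choice, so C = white. Remove white from D.
The 6 still-open variables draw from only 6 values {black, blue, orange, pink, red, yellow}, so each is used; only B can be red, hence B = red.

red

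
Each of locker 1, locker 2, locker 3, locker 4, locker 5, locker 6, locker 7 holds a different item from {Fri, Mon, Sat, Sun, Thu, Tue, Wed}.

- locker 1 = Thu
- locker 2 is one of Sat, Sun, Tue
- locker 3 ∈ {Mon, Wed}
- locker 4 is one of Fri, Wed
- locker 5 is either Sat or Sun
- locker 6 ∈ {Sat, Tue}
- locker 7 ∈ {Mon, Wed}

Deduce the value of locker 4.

Fri

locker 1 must be Thu (only option left).
The 6 still-open variables together cover exactly {Fri, Mon, Sat, Sun, Tue, Wed} — 6 values for 6 variables — and Fri appears only in locker 4's list, so locker 4 = Fri.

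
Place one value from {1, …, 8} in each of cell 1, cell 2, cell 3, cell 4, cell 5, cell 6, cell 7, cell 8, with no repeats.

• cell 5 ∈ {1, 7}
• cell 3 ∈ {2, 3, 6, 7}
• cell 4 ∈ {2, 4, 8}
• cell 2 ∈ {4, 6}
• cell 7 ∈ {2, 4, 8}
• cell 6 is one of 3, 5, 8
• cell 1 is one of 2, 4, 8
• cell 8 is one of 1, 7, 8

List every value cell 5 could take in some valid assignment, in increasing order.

1, 7

Among the 8 variables, 5 fits only cell 6 (and all 8 values in {1, 2, 3, 4, 5, 6, 7, 8} must be used), so cell 6 = 5.
Among the 7 still-open variables, 3 fits only cell 3 (and all 7 values in {1, 2, 3, 4, 6, 7, 8} must be used), so cell 3 = 3.
The 6 still-open variables draw from only 6 values {1, 2, 4, 6, 7, 8}, so each is used; only cell 2 can be 6, hence cell 2 = 6.
cell 1, cell 4, cell 7 share exactly the 3 values {2, 4, 8}; by pigeonhole those values go to them, so strike 2, 4, 8 from cell 8.
No further eliminations apply; cell 5 can still be any of 1, 7.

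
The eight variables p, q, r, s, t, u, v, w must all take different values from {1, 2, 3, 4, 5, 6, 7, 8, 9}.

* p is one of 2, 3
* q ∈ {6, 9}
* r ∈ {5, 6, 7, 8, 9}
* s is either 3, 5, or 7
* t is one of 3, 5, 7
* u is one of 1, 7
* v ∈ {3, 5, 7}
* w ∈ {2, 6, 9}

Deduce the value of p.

The 8 variables together cover exactly {1, 2, 3, 5, 6, 7, 8, 9} — 8 values for 8 variables — and 1 appears only in u's list, so u = 1.
The 7 still-open variables together cover exactly {2, 3, 5, 6, 7, 8, 9} — 7 values for 7 variables — and 8 appears only in r's list, so r = 8.
The 3 variables s, t, v are confined to {3, 5, 7}, which locks those values in; drop them from p.
So p = 2.

2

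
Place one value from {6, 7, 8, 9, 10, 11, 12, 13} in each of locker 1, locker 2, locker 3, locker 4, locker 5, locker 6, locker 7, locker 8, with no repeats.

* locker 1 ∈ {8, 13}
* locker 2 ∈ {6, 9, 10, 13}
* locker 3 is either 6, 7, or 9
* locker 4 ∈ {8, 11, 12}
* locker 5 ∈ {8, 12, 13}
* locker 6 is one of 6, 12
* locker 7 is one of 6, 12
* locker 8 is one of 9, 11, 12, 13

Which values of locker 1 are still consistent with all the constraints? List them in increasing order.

Among the 8 variables, 7 fits only locker 3 (and all 8 values in {6, 7, 8, 9, 10, 11, 12, 13} must be used), so locker 3 = 7.
The 7 still-open variables draw from only 7 values {6, 8, 9, 10, 11, 12, 13}, so each is used; only locker 2 can be 10, hence locker 2 = 10.
Among the 6 still-open variables, 9 fits only locker 8 (and all 6 values in {6, 8, 9, 11, 12, 13} must be used), so locker 8 = 9.
The 5 still-open variables draw from only 5 values {6, 8, 11, 12, 13}, so each is used; only locker 4 can be 11, hence locker 4 = 11.
The 2 variables locker 6 and locker 7 are confined to {6, 12}, which locks those values in; drop them from locker 5.
No further eliminations apply; locker 1 can still be any of 8, 13.

8, 13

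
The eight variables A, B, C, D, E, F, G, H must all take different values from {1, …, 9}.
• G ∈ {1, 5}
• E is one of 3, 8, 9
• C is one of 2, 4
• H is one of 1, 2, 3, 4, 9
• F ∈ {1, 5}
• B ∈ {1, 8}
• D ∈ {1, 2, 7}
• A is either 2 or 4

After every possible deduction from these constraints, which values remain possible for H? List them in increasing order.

The 8 variables draw from only 8 values {1, 2, 3, 4, 5, 7, 8, 9}, so each is used; only D can be 7, hence D = 7.
A and C share exactly the 2 values {2, 4}; by pigeonhole those values go to them, so strike 2, 4 from H.
F and G between them cover only {1, 5} — a naked pair. Remove those values from B, H.
That leaves B = 8. Eliminate 8 elsewhere: E.
No further eliminations apply; H can still be any of 3, 9.

3, 9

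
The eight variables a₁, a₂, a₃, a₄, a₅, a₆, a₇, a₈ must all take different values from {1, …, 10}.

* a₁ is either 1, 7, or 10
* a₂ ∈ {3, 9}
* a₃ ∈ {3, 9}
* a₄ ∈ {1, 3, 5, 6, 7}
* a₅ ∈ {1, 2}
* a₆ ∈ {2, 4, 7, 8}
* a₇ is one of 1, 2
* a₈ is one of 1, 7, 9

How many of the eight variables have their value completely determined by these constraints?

a₂ and a₃ share exactly the 2 values {3, 9}; by pigeonhole those values go to them, so strike 3, 9 from a₄, a₈.
The 2 variables a₅ and a₇ are confined to {1, 2}, which locks those values in; drop them from a₁, a₄, a₆, a₈.
a₈ has just one choice, so a₈ = 7. So a₁, a₄, a₆ can't be 7.
That leaves a₁ = 10.
Determined: a₁=10, a₈=7. The other variables each still have more than one consistent value. That makes 2.

2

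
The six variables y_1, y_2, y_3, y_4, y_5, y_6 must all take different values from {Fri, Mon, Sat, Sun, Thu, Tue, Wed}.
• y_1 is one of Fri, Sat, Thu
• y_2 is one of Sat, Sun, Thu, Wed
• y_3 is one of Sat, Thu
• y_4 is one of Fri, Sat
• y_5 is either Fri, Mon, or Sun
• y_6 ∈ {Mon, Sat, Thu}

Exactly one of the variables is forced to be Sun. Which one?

y_5

The 6 variables together cover exactly {Fri, Mon, Sat, Sun, Thu, Wed} — 6 values for 6 variables — and Wed appears only in y_2's list, so y_2 = Wed.
Among the 5 still-open variables, Sun fits only y_5 (and all 5 values in {Fri, Mon, Sat, Sun, Thu} must be used), so y_5 = Sun.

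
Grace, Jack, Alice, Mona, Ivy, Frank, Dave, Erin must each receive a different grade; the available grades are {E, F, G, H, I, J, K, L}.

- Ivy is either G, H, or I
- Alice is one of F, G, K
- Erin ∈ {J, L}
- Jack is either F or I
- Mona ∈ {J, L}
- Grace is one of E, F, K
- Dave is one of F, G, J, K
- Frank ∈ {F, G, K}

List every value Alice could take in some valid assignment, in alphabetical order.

The 8 variables together cover exactly {E, F, G, H, I, J, K, L} — 8 values for 8 variables — and E appears only in Grace's list, so Grace = E.
Among the 7 still-open variables, H fits only Ivy (and all 7 values in {F, G, H, I, J, K, L} must be used), so Ivy = H.
Among the 6 still-open variables, I fits only Jack (and all 6 values in {F, G, I, J, K, L} must be used), so Jack = I.
Mona and Erin between them cover only {J, L} — a naked pair. Remove those values from Dave.
No further eliminations apply; Alice can still be any of F, G, K.

F, G, K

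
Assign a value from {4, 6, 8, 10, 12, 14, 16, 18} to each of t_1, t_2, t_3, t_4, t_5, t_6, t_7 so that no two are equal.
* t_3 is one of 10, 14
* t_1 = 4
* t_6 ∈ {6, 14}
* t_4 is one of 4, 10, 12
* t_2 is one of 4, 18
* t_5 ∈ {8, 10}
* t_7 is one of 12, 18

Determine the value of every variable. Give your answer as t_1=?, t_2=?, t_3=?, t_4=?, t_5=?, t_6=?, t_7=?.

t_1's domain is down to {4}, so t_1 = 4. So t_2, t_4 can't be 4.
t_2's domain is down to {18}, so t_2 = 18. Eliminate 18 elsewhere: t_7.
t_7 must be 12 (only option left). Remove 12 from t_4.
t_4 must be 10 (only option left). So t_3, t_5 can't be 10.
That leaves t_5 = 8.
That leaves t_3 = 14. Remove 14 from t_6.
t_6 must be 6 (only option left).

t_1=4, t_2=18, t_3=14, t_4=10, t_5=8, t_6=6, t_7=12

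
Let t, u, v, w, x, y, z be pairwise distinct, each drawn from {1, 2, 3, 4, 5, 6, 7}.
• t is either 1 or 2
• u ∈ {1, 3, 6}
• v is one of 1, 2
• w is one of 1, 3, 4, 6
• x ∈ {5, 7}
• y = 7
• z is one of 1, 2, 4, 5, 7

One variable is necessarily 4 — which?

z

y's domain is down to {7}, so y = 7. Eliminate 7 elsewhere: x, z.
That leaves x = 5. Strike 5 from z.
t and v share exactly the 2 values {1, 2}; by pigeonhole those values go to them, so strike 1, 2 from u, w, z.
So 4 goes to z.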